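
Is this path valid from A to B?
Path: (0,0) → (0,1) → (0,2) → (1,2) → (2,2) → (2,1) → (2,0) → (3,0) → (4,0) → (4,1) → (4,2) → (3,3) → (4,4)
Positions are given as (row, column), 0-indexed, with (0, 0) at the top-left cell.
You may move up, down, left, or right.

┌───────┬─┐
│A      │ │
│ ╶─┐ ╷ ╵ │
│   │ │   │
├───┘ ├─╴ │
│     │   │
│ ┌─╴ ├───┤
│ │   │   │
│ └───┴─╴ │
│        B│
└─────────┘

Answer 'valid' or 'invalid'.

Checking path validity:
Result: Invalid move at step 11: cannot move from (4, 2) to (3, 3).

invalid

Correct solution:

┌───────┬─┐
│A → ↓  │ │
│ ╶─┐ ╷ ╵ │
│   │↓│   │
├───┘ ├─╴ │
│↓ ← ↲│   │
│ ┌─╴ ├───┤
│↓│   │   │
│ └───┴─╴ │
│↳ → → → B│
└─────────┘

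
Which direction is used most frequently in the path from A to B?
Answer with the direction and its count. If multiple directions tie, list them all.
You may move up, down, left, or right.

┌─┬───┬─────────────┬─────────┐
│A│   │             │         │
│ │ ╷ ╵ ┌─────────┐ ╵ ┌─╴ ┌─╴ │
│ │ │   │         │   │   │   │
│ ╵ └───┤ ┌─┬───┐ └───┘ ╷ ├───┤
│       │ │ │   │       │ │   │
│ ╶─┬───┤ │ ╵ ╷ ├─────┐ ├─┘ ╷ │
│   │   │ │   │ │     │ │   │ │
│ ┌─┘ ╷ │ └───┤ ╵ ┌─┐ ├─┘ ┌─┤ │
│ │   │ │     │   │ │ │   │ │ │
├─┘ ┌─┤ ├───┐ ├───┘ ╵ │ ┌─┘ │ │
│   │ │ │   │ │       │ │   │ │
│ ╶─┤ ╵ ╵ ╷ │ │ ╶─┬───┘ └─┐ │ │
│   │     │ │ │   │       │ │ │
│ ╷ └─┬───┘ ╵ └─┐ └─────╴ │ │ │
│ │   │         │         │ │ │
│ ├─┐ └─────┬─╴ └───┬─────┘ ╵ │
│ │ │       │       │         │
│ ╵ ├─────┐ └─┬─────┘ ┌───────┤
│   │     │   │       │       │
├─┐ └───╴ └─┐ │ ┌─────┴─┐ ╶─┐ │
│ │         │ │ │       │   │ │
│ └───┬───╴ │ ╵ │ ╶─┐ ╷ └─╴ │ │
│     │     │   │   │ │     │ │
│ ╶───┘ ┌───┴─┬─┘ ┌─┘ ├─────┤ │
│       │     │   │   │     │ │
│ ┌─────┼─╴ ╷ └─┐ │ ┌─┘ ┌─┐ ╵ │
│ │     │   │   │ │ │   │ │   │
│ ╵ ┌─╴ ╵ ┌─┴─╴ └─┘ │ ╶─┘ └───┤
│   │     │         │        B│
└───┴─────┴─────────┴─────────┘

Directions: down, down, right, up, up, right, down, right, up, right, right, right, right, right, right, down, right, up, right, right, down, left, down, left, left, left, up, left, left, left, left, down, down, down, right, right, down, down, down, left, up, up, left, down, left, up, up, up, left, down, left, down, left, down, down, down, down, right, down, right, right, right, right, down, left, left, down, left, left, left, down, down, right, up, right, right, down, right, up, right, up, right, down, right, down, right, right, up, up, right, up, up, right, down, right, right, up, left, up, right, right, down, down, down, down, left, up, left, left, down, left, down, right, right, right, right
Counts: {'down': 34, 'right': 38, 'up': 20, 'left': 24}
Most common: right (38 times)

Solution:

┌─┬───┬─────────────┬─────────┐
│A│↱ ↓│↱ → → → → → ↓│↱ → ↓    │
│ │ ╷ ╵ ┌─────────┐ ╵ ┌─╴ ┌─╴ │
│↓│↑│↳ ↑│↓ ← ← ← ↰│↳ ↑│↓ ↲│   │
│ ╵ └───┤ ┌─┬───┐ └───┘ ╷ ├───┤
│↳ ↑    │↓│ │   │↑ ← ← ↲│ │   │
│ ╶─┬───┤ │ ╵ ╷ ├─────┐ ├─┘ ╷ │
│   │↓ ↰│↓│   │ │     │ │   │ │
│ ┌─┘ ╷ │ └───┤ ╵ ┌─┐ ├─┘ ┌─┤ │
│ │↓ ↲│↑│↳ → ↓│   │ │ │   │ │ │
├─┘ ┌─┤ ├───┐ ├───┘ ╵ │ ┌─┘ │ │
│↓ ↲│ │↑│↓ ↰│↓│       │ │   │ │
│ ╶─┤ ╵ ╵ ╷ │ │ ╶─┬───┘ └─┐ │ │
│↓  │  ↑ ↲│↑│↓│   │       │ │ │
│ ╷ └─┬───┘ ╵ └─┐ └─────╴ │ │ │
│↓│   │    ↑ ↲  │         │ │ │
│ ├─┐ └─────┬─╴ └───┬─────┘ ╵ │
│↓│ │       │       │         │
│ ╵ ├─────┐ └─┬─────┘ ┌───────┤
│↳ ↓│     │   │       │  ↱ → ↓│
├─┐ └───╴ └─┐ │ ┌─────┴─┐ ╶─┐ │
│ │↳ → → → ↓│ │ │    ↱ ↓│↑ ↰│↓│
│ └───┬───╴ │ ╵ │ ╶─┐ ╷ └─╴ │ │
│     │↓ ← ↲│   │   │↑│↳ → ↑│↓│
│ ╶───┘ ┌───┴─┬─┘ ┌─┘ ├─────┤ │
│↓ ← ← ↲│  ↱ ↓│   │↱ ↑│↓ ← ↰│↓│
│ ┌─────┼─╴ ╷ └─┐ │ ┌─┘ ┌─┐ ╵ │
│↓│↱ → ↓│↱ ↑│↳ ↓│ │↑│↓ ↲│ │↑ ↲│
│ ╵ ┌─╴ ╵ ┌─┴─╴ └─┘ │ ╶─┘ └───┤
│↳ ↑│  ↳ ↑│    ↳ → ↑│↳ → → → B│
└───┴─────┴─────────┴─────────┘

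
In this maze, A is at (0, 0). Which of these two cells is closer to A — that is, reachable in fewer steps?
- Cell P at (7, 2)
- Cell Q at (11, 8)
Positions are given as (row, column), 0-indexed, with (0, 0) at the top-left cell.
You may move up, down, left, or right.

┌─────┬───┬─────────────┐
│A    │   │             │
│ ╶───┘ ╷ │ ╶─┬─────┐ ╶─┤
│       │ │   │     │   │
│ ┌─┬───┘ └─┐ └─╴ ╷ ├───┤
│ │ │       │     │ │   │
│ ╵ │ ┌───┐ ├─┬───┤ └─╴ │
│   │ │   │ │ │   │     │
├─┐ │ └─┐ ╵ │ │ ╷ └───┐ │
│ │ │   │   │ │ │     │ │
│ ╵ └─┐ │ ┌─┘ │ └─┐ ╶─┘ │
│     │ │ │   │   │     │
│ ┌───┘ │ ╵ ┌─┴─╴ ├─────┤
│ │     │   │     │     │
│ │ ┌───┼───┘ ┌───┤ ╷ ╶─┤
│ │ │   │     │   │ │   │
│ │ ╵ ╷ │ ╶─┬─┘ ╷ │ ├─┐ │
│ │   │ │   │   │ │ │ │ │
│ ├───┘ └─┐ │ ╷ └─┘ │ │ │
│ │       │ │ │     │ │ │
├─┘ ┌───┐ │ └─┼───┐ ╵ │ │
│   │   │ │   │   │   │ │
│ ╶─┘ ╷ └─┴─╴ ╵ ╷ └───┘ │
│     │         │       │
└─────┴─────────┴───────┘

Shortest path A → P at (7, 2): 21 steps
Shortest path A → Q at (11, 8): 41 steps

P is closer (21 steps vs 41 steps).

Path to P:

┌─────┬───┬─────────────┐
│A    │↱ ↓│             │
│ ╶───┘ ╷ │ ╶─┬─────┐ ╶─┤
│↳ → → ↑│↓│   │     │   │
│ ┌─┬───┘ └─┐ └─╴ ╷ ├───┤
│ │ │↓ ← ↲  │     │ │   │
│ ╵ │ ┌───┐ ├─┬───┤ └─╴ │
│   │↓│   │ │ │   │     │
├─┐ │ └─┐ ╵ │ │ ╷ └───┐ │
│ │ │↳ ↓│   │ │ │     │ │
│ ╵ └─┐ │ ┌─┘ │ └─┐ ╶─┘ │
│     │↓│ │   │   │     │
│ ┌───┘ │ ╵ ┌─┴─╴ ├─────┤
│ │↓ ← ↲│   │     │     │
│ │ ┌───┼───┘ ┌───┤ ╷ ╶─┤
│ │↓│P  │     │   │ │   │
│ │ ╵ ╷ │ ╶─┬─┘ ╷ │ ├─┐ │
│ │↳ ↑│ │   │   │ │ │ │ │
│ ├───┘ └─┐ │ ╷ └─┘ │ │ │
│ │       │ │ │     │ │ │
├─┘ ┌───┐ │ └─┼───┐ ╵ │ │
│   │   │ │   │   │   │ │
│ ╶─┘ ╷ └─┴─╴ ╵ ╷ └───┘ │
│     │         │       │
└─────┴─────────┴───────┘

Path to Q:

┌─────┬───┬─────────────┐
│A    │↱ ↓│             │
│ ╶───┘ ╷ │ ╶─┬─────┐ ╶─┤
│↳ → → ↑│↓│   │     │   │
│ ┌─┬───┘ └─┐ └─╴ ╷ ├───┤
│ │ │↓ ← ↲  │     │ │   │
│ ╵ │ ┌───┐ ├─┬───┤ └─╴ │
│   │↓│   │ │ │   │     │
├─┐ │ └─┐ ╵ │ │ ╷ └───┐ │
│ │ │↳ ↓│   │ │ │     │ │
│ ╵ └─┐ │ ┌─┘ │ └─┐ ╶─┘ │
│     │↓│ │   │   │     │
│ ┌───┘ │ ╵ ┌─┴─╴ ├─────┤
│ │↓ ← ↲│   │     │     │
│ │ ┌───┼───┘ ┌───┤ ╷ ╶─┤
│ │↓│↱ ↓│     │   │ │   │
│ │ ╵ ╷ │ ╶─┬─┘ ╷ │ ├─┐ │
│ │↳ ↑│↓│   │   │ │ │ │ │
│ ├───┘ └─┐ │ ╷ └─┘ │ │ │
│ │↓ ← ↲  │ │ │     │ │ │
├─┘ ┌───┐ │ └─┼───┐ ╵ │ │
│↓ ↲│↱ ↓│ │   │↱ ↓│   │ │
│ ╶─┘ ╷ └─┴─╴ ╵ ╷ └───┘ │
│↳ → ↑│↳ → → → ↑│Q      │
└─────┴─────────┴───────┘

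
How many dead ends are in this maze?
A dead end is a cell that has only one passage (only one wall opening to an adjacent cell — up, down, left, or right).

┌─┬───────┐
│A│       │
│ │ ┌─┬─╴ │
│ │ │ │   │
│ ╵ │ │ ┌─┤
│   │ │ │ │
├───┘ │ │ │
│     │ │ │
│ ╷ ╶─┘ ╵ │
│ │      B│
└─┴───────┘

Checking each cell for number of passages:

Dead ends found at positions:
  (0, 0)
  (1, 2)
  (2, 4)
  (4, 0)
Total dead ends: 4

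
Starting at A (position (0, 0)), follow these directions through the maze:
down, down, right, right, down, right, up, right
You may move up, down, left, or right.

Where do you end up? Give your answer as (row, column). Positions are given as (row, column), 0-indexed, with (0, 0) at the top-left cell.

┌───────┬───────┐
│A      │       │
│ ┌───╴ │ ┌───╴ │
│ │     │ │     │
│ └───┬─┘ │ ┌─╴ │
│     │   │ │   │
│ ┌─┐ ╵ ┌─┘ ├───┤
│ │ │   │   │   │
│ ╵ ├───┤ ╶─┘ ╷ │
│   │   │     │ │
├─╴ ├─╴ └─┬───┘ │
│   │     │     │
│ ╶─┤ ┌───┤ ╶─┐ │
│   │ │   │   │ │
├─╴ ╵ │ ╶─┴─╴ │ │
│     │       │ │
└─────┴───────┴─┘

Following directions step by step:
Start: (0, 0)
  down: (0, 0) → (1, 0)
  down: (1, 0) → (2, 0)
  right: (2, 0) → (2, 1)
  right: (2, 1) → (2, 2)
  down: (2, 2) → (3, 2)
  right: (3, 2) → (3, 3)
  up: (3, 3) → (2, 3)
  right: (2, 3) → (2, 4)
Final position: (2, 4)

Path taken:

┌───────┬───────┐
│A      │       │
│ ┌───╴ │ ┌───╴ │
│↓│     │ │     │
│ └───┬─┘ │ ┌─╴ │
│↳ → ↓│↱ B│ │   │
│ ┌─┐ ╵ ┌─┘ ├───┤
│ │ │↳ ↑│   │   │
│ ╵ ├───┤ ╶─┘ ╷ │
│   │   │     │ │
├─╴ ├─╴ └─┬───┘ │
│   │     │     │
│ ╶─┤ ┌───┤ ╶─┐ │
│   │ │   │   │ │
├─╴ ╵ │ ╶─┴─╴ │ │
│     │       │ │
└─────┴───────┴─┘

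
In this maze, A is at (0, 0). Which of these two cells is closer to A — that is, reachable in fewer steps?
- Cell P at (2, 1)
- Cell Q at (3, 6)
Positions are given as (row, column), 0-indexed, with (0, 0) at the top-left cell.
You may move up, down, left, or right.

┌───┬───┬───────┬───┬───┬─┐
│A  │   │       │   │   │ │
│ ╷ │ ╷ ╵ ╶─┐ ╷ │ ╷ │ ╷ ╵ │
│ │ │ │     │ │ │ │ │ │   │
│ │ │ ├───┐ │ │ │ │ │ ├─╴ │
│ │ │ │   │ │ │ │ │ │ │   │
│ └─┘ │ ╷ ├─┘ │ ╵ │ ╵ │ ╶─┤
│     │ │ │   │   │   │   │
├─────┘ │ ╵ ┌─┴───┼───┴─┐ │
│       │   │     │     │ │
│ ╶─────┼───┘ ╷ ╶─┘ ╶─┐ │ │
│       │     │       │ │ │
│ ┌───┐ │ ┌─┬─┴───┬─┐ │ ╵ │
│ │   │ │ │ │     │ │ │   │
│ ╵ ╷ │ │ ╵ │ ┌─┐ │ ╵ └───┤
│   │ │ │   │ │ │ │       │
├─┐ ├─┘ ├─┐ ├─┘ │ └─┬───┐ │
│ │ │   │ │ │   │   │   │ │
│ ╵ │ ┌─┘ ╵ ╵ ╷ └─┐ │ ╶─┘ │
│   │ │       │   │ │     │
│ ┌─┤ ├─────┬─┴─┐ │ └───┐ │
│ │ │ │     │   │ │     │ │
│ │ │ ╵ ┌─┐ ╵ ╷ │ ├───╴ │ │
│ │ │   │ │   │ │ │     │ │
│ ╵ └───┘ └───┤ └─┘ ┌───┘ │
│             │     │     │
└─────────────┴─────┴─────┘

Shortest path A → P at (2, 1): 3 steps
Shortest path A → Q at (3, 6): 17 steps

P is closer (3 steps vs 17 steps).

Path to P:

┌───┬───┬───────┬───┬───┬─┐
│A ↓│   │       │   │   │ │
│ ╷ │ ╷ ╵ ╶─┐ ╷ │ ╷ │ ╷ ╵ │
│ │↓│ │     │ │ │ │ │ │   │
│ │ │ ├───┐ │ │ │ │ │ ├─╴ │
│ │P│ │   │ │ │ │ │ │ │   │
│ └─┘ │ ╷ ├─┘ │ ╵ │ ╵ │ ╶─┤
│     │ │ │   │   │   │   │
├─────┘ │ ╵ ┌─┴───┼───┴─┐ │
│       │   │     │     │ │
│ ╶─────┼───┘ ╷ ╶─┘ ╶─┐ │ │
│       │     │       │ │ │
│ ┌───┐ │ ┌─┬─┴───┬─┐ │ ╵ │
│ │   │ │ │ │     │ │ │   │
│ ╵ ╷ │ │ ╵ │ ┌─┐ │ ╵ └───┤
│   │ │ │   │ │ │ │       │
├─┐ ├─┘ ├─┐ ├─┘ │ └─┬───┐ │
│ │ │   │ │ │   │   │   │ │
│ ╵ │ ┌─┘ ╵ ╵ ╷ └─┐ │ ╶─┘ │
│   │ │       │   │ │     │
│ ┌─┤ ├─────┬─┴─┐ │ └───┐ │
│ │ │ │     │   │ │     │ │
│ │ │ ╵ ┌─┐ ╵ ╷ │ ├───╴ │ │
│ │ │   │ │   │ │ │     │ │
│ ╵ └───┘ └───┤ └─┘ ┌───┘ │
│             │     │     │
└─────────────┴─────┴─────┘

Path to Q:

┌───┬───┬───────┬───┬───┬─┐
│A  │↱ ↓│↱ → ↓  │   │   │ │
│ ╷ │ ╷ ╵ ╶─┐ ╷ │ ╷ │ ╷ ╵ │
│↓│ │↑│↳ ↑  │↓│ │ │ │ │   │
│ │ │ ├───┐ │ │ │ │ │ ├─╴ │
│↓│ │↑│   │ │↓│ │ │ │ │   │
│ └─┘ │ ╷ ├─┘ │ ╵ │ ╵ │ ╶─┤
│↳ → ↑│ │ │  Q│   │   │   │
├─────┘ │ ╵ ┌─┴───┼───┴─┐ │
│       │   │     │     │ │
│ ╶─────┼───┘ ╷ ╶─┘ ╶─┐ │ │
│       │     │       │ │ │
│ ┌───┐ │ ┌─┬─┴───┬─┐ │ ╵ │
│ │   │ │ │ │     │ │ │   │
│ ╵ ╷ │ │ ╵ │ ┌─┐ │ ╵ └───┤
│   │ │ │   │ │ │ │       │
├─┐ ├─┘ ├─┐ ├─┘ │ └─┬───┐ │
│ │ │   │ │ │   │   │   │ │
│ ╵ │ ┌─┘ ╵ ╵ ╷ └─┐ │ ╶─┘ │
│   │ │       │   │ │     │
│ ┌─┤ ├─────┬─┴─┐ │ └───┐ │
│ │ │ │     │   │ │     │ │
│ │ │ ╵ ┌─┐ ╵ ╷ │ ├───╴ │ │
│ │ │   │ │   │ │ │     │ │
│ ╵ └───┘ └───┤ └─┘ ┌───┘ │
│             │     │     │
└─────────────┴─────┴─────┘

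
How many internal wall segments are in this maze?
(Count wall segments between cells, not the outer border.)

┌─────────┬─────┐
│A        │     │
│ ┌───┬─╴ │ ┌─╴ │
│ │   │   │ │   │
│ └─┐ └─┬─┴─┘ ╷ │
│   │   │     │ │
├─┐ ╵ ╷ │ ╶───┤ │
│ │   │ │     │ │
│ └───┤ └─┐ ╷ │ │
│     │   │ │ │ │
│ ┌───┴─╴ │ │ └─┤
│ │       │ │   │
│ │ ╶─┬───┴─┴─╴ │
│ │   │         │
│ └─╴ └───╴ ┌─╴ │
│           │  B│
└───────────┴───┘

Counting internal wall segments:
Total internal walls: 49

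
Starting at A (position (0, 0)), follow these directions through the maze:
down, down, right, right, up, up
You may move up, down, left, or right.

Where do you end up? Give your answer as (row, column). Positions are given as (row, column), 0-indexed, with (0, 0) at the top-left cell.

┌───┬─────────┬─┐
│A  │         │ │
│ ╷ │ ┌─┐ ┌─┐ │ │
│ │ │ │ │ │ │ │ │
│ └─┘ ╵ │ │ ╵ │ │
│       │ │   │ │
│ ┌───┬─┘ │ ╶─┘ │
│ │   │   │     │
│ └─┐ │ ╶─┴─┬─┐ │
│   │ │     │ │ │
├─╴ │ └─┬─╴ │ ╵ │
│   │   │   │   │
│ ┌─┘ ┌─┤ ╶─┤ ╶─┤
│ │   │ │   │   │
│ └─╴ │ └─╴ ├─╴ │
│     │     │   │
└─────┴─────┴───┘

Following directions step by step:
Start: (0, 0)
  down: (0, 0) → (1, 0)
  down: (1, 0) → (2, 0)
  right: (2, 0) → (2, 1)
  right: (2, 1) → (2, 2)
  up: (2, 2) → (1, 2)
  up: (1, 2) → (0, 2)
Final position: (0, 2)

Path taken:

┌───┬─────────┬─┐
│A  │B        │ │
│ ╷ │ ┌─┐ ┌─┐ │ │
│↓│ │↑│ │ │ │ │ │
│ └─┘ ╵ │ │ ╵ │ │
│↳ → ↑  │ │   │ │
│ ┌───┬─┘ │ ╶─┘ │
│ │   │   │     │
│ └─┐ │ ╶─┴─┬─┐ │
│   │ │     │ │ │
├─╴ │ └─┬─╴ │ ╵ │
│   │   │   │   │
│ ┌─┘ ┌─┤ ╶─┤ ╶─┤
│ │   │ │   │   │
│ └─╴ │ └─╴ ├─╴ │
│     │     │   │
└─────┴─────┴───┘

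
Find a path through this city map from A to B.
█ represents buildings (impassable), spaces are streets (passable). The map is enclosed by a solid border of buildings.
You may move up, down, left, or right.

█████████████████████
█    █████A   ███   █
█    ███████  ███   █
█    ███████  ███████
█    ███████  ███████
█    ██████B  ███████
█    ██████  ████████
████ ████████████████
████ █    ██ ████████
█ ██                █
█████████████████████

Finding the shortest path from A to B:
Movement: cardinal only
Path length: 7 steps
Directions: right → right → down → down → down → down → left

Solution:

█████████████████████
█    █████A→↓ ███   █
█    ███████↓ ███   █
█    ███████↓ ███████
█    ███████↓ ███████
█    ██████B↲ ███████
█    ██████  ████████
████ ████████████████
████ █    ██ ████████
█ ██                █
█████████████████████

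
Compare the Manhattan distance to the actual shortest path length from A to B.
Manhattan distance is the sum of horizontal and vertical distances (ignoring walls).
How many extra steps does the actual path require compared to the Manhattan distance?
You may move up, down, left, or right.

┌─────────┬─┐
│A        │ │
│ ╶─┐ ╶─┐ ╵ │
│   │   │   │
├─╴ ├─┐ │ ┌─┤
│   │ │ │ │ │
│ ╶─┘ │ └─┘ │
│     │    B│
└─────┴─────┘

Manhattan distance: |3 - 0| + |5 - 0| = 8
Actual path length: 8
Extra steps: 8 - 8 = 0

Solution:

┌─────────┬─┐
│A → ↓    │ │
│ ╶─┐ ╶─┐ ╵ │
│   │↳ ↓│   │
├─╴ ├─┐ │ ┌─┤
│   │ │↓│ │ │
│ ╶─┘ │ └─┘ │
│     │↳ → B│
└─────┴─────┘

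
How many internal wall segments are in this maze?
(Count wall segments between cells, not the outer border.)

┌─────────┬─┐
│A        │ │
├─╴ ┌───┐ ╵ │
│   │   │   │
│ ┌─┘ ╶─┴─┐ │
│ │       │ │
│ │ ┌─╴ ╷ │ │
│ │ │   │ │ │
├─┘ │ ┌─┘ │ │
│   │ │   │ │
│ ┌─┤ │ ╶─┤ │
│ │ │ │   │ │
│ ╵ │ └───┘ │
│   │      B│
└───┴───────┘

Counting internal wall segments:
Total internal walls: 30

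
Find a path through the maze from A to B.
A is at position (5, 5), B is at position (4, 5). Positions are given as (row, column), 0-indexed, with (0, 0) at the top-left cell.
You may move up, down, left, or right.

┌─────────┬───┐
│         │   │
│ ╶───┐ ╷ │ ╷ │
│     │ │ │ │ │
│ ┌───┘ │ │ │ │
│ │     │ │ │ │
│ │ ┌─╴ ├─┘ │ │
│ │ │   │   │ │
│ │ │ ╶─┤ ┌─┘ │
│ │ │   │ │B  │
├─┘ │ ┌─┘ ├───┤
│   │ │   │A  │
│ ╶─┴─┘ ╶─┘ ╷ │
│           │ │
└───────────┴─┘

Finding the shortest path from (5, 5) to (4, 5):
Path length: 17 steps
Directions: down → left → left → up → right → up → up → right → up → up → up → right → down → down → down → down → left

Solution:

┌─────────┬───┐
│         │↱ ↓│
│ ╶───┐ ╷ │ ╷ │
│     │ │ │↑│↓│
│ ┌───┘ │ │ │ │
│ │     │ │↑│↓│
│ │ ┌─╴ ├─┘ │ │
│ │ │   │↱ ↑│↓│
│ │ │ ╶─┤ ┌─┘ │
│ │ │   │↑│B ↲│
├─┘ │ ┌─┘ ├───┤
│   │ │↱ ↑│A  │
│ ╶─┴─┘ ╶─┘ ╷ │
│      ↑ ← ↲│ │
└───────────┴─┘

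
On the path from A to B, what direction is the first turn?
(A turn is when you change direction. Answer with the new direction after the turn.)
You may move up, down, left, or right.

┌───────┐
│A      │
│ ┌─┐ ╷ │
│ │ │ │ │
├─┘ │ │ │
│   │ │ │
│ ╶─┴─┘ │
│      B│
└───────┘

Directions: right, right, right, down, down, down
First turn direction: down

Solution:

┌───────┐
│A → → ↓│
│ ┌─┐ ╷ │
│ │ │ │↓│
├─┘ │ │ │
│   │ │↓│
│ ╶─┴─┘ │
│      B│
└───────┘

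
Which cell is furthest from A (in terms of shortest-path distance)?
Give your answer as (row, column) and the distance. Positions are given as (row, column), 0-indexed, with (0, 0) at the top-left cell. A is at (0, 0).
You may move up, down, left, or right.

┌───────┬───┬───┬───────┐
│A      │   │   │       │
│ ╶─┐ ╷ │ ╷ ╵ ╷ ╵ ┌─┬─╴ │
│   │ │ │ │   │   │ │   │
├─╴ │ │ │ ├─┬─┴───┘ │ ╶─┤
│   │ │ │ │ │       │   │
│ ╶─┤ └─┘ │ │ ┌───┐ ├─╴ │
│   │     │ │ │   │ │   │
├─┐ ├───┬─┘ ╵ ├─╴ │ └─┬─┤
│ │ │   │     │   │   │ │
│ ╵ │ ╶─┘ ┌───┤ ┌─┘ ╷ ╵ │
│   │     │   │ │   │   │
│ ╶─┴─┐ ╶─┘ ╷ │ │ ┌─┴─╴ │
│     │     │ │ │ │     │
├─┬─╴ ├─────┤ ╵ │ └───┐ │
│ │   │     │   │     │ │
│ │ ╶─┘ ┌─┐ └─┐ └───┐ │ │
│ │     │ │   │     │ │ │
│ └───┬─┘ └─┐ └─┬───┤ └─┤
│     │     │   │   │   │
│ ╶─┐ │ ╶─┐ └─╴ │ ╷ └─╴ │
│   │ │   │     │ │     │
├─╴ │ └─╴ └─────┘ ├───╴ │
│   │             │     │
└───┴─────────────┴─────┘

Computing BFS distances from A to all cells:
Furthest cell: (3, 7)
Distance: 78 steps

Path from A to the furthest cell:

┌───────┬───┬───┬───────┐
│A      │   │   │       │
│ ╶─┐ ╷ │ ╷ ╵ ╷ ╵ ┌─┬─╴ │
│↳ ↓│ │ │ │   │   │ │   │
├─╴ │ │ │ ├─┬─┴───┘ │ ╶─┤
│↓ ↲│ │ │ │ │↓ ← ← ↰│   │
│ ╶─┤ └─┘ │ │ ┌───┐ ├─╴ │
│↳ ↓│     │ │↓│B ↰│↑│   │
├─┐ ├───┬─┘ ╵ ├─╴ │ └─┬─┤
│ │↓│   │↓ ← ↲│↱ ↑│↑  │ │
│ ╵ │ ╶─┘ ┌───┤ ┌─┘ ╷ ╵ │
│↓ ↲│  ↓ ↲│↱ ↓│↑│↱ ↑│   │
│ ╶─┴─┐ ╶─┘ ╷ │ │ ┌─┴─╴ │
│↳ → ↓│↳ → ↑│↓│↑│↑│     │
├─┬─╴ ├─────┤ ╵ │ └───┐ │
│ │↓ ↲│↱ → ↓│↳ ↑│↑ ← ↰│ │
│ │ ╶─┘ ┌─┐ └─┐ └───┐ │ │
│ │↳ → ↑│ │↳ ↓│     │↑│ │
│ └───┬─┘ └─┐ └─┬───┤ └─┤
│     │↓ ← ↰│↳ ↓│↱ ↓│↑ ↰│
│ ╶─┐ │ ╶─┐ └─╴ │ ╷ └─╴ │
│   │ │↳ ↓│↑ ← ↲│↑│↳ → ↑│
├─╴ │ └─╴ └─────┘ ├───╴ │
│   │    ↳ → → → ↑│     │
└───┴─────────────┴─────┘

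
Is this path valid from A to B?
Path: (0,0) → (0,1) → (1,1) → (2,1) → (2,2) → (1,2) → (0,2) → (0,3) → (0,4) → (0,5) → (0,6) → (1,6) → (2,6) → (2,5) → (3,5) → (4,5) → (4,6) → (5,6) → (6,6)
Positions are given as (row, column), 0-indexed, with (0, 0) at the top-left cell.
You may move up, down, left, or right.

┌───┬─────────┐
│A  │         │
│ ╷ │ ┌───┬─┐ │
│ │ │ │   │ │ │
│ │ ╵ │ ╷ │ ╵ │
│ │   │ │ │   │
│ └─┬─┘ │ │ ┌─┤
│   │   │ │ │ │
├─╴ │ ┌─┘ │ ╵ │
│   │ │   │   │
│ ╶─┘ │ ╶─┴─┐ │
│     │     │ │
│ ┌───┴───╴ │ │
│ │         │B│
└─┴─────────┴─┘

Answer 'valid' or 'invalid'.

Checking path validity:
Result: All consecutive moves are passable.

valid

Correct solution:

┌───┬─────────┐
│A ↓│↱ → → → ↓│
│ ╷ │ ┌───┬─┐ │
│ │↓│↑│   │ │↓│
│ │ ╵ │ ╷ │ ╵ │
│ │↳ ↑│ │ │↓ ↲│
│ └─┬─┘ │ │ ┌─┤
│   │   │ │↓│ │
├─╴ │ ┌─┘ │ ╵ │
│   │ │   │↳ ↓│
│ ╶─┘ │ ╶─┴─┐ │
│     │     │↓│
│ ┌───┴───╴ │ │
│ │         │B│
└─┴─────────┴─┘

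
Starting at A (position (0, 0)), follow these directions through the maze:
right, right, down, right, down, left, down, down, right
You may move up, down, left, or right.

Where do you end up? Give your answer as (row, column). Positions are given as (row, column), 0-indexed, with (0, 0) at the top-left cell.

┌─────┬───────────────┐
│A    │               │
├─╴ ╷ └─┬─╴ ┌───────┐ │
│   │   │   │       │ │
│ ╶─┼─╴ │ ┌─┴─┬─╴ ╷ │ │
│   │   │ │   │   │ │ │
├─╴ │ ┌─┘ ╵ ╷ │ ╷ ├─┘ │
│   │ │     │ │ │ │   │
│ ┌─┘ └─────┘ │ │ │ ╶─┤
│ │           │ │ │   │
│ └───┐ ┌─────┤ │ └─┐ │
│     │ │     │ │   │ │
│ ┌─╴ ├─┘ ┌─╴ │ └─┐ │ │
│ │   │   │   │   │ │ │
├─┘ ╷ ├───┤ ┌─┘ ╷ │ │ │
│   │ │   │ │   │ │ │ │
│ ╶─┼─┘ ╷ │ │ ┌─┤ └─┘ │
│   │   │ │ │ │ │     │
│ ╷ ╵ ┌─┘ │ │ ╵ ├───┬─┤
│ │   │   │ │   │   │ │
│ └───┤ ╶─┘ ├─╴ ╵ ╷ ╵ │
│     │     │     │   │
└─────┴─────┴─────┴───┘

Following directions step by step:
Start: (0, 0)
  right: (0, 0) → (0, 1)
  right: (0, 1) → (0, 2)
  down: (0, 2) → (1, 2)
  right: (1, 2) → (1, 3)
  down: (1, 3) → (2, 3)
  left: (2, 3) → (2, 2)
  down: (2, 2) → (3, 2)
  down: (3, 2) → (4, 2)
  right: (4, 2) → (4, 3)
Final position: (4, 3)

Path taken:

┌─────┬───────────────┐
│A → ↓│               │
├─╴ ╷ └─┬─╴ ┌───────┐ │
│   │↳ ↓│   │       │ │
│ ╶─┼─╴ │ ┌─┴─┬─╴ ╷ │ │
│   │↓ ↲│ │   │   │ │ │
├─╴ │ ┌─┘ ╵ ╷ │ ╷ ├─┘ │
│   │↓│     │ │ │ │   │
│ ┌─┘ └─────┘ │ │ │ ╶─┤
│ │  ↳ B      │ │ │   │
│ └───┐ ┌─────┤ │ └─┐ │
│     │ │     │ │   │ │
│ ┌─╴ ├─┘ ┌─╴ │ └─┐ │ │
│ │   │   │   │   │ │ │
├─┘ ╷ ├───┤ ┌─┘ ╷ │ │ │
│   │ │   │ │   │ │ │ │
│ ╶─┼─┘ ╷ │ │ ┌─┤ └─┘ │
│   │   │ │ │ │ │     │
│ ╷ ╵ ┌─┘ │ │ ╵ ├───┬─┤
│ │   │   │ │   │   │ │
│ └───┤ ╶─┘ ├─╴ ╵ ╷ ╵ │
│     │     │     │   │
└─────┴─────┴─────┴───┘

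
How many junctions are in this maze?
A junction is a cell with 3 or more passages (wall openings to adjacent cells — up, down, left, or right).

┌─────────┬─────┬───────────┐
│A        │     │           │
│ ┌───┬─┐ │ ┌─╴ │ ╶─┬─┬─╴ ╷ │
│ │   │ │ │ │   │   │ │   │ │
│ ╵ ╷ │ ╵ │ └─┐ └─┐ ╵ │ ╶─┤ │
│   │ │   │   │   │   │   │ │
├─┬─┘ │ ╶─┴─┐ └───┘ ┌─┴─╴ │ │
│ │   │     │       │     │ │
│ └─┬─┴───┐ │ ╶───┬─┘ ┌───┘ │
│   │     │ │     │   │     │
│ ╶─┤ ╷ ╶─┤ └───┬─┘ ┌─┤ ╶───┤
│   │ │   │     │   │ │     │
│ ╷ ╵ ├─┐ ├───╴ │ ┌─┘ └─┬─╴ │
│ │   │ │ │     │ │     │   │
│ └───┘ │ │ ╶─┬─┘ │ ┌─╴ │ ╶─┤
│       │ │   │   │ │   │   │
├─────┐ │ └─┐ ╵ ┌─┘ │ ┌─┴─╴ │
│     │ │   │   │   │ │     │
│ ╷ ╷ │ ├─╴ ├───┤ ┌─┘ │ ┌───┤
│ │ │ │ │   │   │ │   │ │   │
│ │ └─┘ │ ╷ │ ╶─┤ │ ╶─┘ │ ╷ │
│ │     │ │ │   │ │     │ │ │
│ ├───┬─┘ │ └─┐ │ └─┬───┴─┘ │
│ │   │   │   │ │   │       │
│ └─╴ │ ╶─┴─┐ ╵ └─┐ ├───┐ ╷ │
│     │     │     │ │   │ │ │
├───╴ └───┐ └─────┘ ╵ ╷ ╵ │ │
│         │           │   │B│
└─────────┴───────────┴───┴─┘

Checking each cell for number of passages:

Junctions found (3+ passages):
  (0, 12): 3 passages
  (1, 7): 3 passages
  (2, 3): 3 passages
  (2, 9): 3 passages
  (3, 6): 3 passages
  (4, 0): 3 passages
  (4, 3): 3 passages
  (5, 0): 3 passages
  (6, 10): 3 passages
  (7, 3): 3 passages
  (8, 1): 3 passages
  (9, 5): 3 passages
  (11, 12): 3 passages
  (11, 13): 3 passages
  (12, 2): 3 passages
  (12, 7): 3 passages
  (13, 2): 3 passages
  (13, 9): 3 passages
Total junctions: 18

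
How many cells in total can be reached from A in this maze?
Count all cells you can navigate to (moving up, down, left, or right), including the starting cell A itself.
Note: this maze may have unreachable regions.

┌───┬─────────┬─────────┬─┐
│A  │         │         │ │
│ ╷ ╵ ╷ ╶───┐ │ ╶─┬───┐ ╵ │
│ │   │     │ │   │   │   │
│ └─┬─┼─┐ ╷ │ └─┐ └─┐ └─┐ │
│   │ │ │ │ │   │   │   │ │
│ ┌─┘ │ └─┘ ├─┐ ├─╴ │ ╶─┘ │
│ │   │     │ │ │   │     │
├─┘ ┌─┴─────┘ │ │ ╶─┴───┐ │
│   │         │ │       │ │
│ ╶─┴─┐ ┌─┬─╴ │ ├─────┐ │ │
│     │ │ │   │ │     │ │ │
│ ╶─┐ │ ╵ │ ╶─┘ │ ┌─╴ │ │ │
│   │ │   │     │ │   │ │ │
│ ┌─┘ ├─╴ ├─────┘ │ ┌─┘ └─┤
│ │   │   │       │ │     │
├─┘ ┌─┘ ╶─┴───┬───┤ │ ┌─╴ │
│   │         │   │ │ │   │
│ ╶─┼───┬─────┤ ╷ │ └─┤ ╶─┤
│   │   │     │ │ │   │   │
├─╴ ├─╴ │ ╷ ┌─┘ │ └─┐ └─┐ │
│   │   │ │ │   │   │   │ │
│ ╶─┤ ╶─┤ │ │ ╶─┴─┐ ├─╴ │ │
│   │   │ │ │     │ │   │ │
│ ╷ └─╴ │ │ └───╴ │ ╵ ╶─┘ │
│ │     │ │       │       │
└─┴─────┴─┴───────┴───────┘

Using BFS/flood-fill to find all reachable cells from A:
Maze size: 13 × 13 = 169 total cells
119 cell(s) are walled off and cannot be reached from A.
Reachable cells: 50

Reachable region (· marks reachable cells):

┌───┬─────────┬─────────┬─┐
│A ·│· · · · ·│         │ │
│ ╷ ╵ ╷ ╶───┐ │ ╶─┬───┐ ╵ │
│·│· ·│· · ·│·│   │   │   │
│ └─┬─┼─┐ ╷ │ └─┐ └─┐ └─┐ │
│· ·│ │·│·│·│· ·│   │   │ │
│ ┌─┘ │ └─┘ ├─┐ ├─╴ │ ╶─┘ │
│·│   │· · ·│·│·│   │     │
├─┘ ┌─┴─────┘ │ │ ╶─┴───┐ │
│   │· · · · ·│·│       │ │
│ ╶─┴─┐ ┌─┬─╴ │ ├─────┐ │ │
│     │·│·│· ·│·│     │ │ │
│ ╶─┐ │ ╵ │ ╶─┘ │ ┌─╴ │ │ │
│   │ │· ·│· · ·│ │   │ │ │
│ ┌─┘ ├─╴ ├─────┘ │ ┌─┘ └─┤
│ │   │· ·│       │ │     │
├─┘ ┌─┘ ╶─┴───┬───┤ │ ┌─╴ │
│   │· · · · ·│   │ │ │   │
│ ╶─┼───┬─────┤ ╷ │ └─┤ ╶─┤
│   │   │     │ │ │   │   │
├─╴ ├─╴ │ ╷ ┌─┘ │ └─┐ └─┐ │
│   │   │ │ │   │   │   │ │
│ ╶─┤ ╶─┤ │ │ ╶─┴─┐ ├─╴ │ │
│   │   │ │ │     │ │   │ │
│ ╷ └─╴ │ │ └───╴ │ ╵ ╶─┘ │
│ │     │ │       │       │
└─┴─────┴─┴───────┴───────┘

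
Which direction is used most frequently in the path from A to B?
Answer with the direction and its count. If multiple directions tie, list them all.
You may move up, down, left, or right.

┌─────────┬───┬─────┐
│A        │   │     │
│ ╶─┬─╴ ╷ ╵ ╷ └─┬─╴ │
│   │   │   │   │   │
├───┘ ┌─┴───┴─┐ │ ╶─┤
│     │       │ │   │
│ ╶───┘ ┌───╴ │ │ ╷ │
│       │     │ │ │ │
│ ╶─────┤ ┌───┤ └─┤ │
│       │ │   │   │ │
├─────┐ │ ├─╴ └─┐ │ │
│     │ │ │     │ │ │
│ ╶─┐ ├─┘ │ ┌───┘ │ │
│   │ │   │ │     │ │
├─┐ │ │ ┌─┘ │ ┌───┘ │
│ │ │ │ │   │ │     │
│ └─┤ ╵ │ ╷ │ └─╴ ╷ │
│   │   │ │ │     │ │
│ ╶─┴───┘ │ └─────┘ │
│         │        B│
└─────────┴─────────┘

Directions: right, right, right, right, down, right, up, right, down, right, down, down, down, right, down, down, left, left, down, down, right, right, up, right, down, down
Counts: {'right': 11, 'down': 11, 'up': 2, 'left': 2}
Most common: down and right (tied at 11 times each)

Solution:

┌─────────┬───┬─────┐
│A → → → ↓│↱ ↓│     │
│ ╶─┬─╴ ╷ ╵ ╷ └─┬─╴ │
│   │   │↳ ↑│↳ ↓│   │
├───┘ ┌─┴───┴─┐ │ ╶─┤
│     │       │↓│   │
│ ╶───┘ ┌───╴ │ │ ╷ │
│       │     │↓│ │ │
│ ╶─────┤ ┌───┤ └─┤ │
│       │ │   │↳ ↓│ │
├─────┐ │ ├─╴ └─┐ │ │
│     │ │ │     │↓│ │
│ ╶─┐ ├─┘ │ ┌───┘ │ │
│   │ │   │ │↓ ← ↲│ │
├─┐ │ │ ┌─┘ │ ┌───┘ │
│ │ │ │ │   │↓│  ↱ ↓│
│ └─┤ ╵ │ ╷ │ └─╴ ╷ │
│   │   │ │ │↳ → ↑│↓│
│ ╶─┴───┘ │ └─────┘ │
│         │        B│
└─────────┴─────────┘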